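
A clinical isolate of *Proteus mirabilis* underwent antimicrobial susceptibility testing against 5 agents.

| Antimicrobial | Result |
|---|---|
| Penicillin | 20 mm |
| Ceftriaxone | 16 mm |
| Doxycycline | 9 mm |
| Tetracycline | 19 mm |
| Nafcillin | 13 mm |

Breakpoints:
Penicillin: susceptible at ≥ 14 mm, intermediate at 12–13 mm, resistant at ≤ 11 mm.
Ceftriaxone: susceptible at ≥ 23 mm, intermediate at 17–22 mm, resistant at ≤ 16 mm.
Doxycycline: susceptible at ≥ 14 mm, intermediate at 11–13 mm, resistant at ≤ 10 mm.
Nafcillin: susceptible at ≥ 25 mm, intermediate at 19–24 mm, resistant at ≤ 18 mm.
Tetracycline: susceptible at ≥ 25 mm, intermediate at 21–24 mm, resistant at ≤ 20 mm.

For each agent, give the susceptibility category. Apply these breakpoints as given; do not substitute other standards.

S, R, R, R, R

Penicillin (20 mm) ≥ 14 mm — S
Ceftriaxone (16 mm) ≤ 16 mm — resistant
Doxycycline 9 mm: ≤ 10 mm — R
Tetracycline 19 mm: ≤ 20 mm → Resistant
Nafcillin 13 mm: ≤ 18 mm — resistant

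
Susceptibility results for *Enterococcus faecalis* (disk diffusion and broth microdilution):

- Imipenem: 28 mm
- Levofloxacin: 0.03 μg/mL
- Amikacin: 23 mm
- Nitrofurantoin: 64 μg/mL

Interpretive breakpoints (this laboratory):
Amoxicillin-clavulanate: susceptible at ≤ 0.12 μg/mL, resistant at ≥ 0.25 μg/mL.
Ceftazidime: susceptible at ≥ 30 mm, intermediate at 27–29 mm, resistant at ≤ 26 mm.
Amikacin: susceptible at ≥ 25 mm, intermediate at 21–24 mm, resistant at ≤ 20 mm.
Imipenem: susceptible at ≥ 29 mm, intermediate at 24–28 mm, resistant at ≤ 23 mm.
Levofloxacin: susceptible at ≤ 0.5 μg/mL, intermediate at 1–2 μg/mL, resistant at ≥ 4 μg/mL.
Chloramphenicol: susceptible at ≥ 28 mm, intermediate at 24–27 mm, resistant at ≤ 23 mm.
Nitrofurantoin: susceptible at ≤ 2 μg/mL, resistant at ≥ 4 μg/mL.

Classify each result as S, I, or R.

I, S, I, R

Imipenem: 28 mm is in 24–28 mm ⇒ I
Levofloxacin: 0.03 μg/mL is ≤ 0.5 μg/mL → Susceptible
Amikacin (23 mm) in 21–24 mm → Intermediate
Nitrofurantoin 64 μg/mL: ≥ 4 μg/mL → Resistant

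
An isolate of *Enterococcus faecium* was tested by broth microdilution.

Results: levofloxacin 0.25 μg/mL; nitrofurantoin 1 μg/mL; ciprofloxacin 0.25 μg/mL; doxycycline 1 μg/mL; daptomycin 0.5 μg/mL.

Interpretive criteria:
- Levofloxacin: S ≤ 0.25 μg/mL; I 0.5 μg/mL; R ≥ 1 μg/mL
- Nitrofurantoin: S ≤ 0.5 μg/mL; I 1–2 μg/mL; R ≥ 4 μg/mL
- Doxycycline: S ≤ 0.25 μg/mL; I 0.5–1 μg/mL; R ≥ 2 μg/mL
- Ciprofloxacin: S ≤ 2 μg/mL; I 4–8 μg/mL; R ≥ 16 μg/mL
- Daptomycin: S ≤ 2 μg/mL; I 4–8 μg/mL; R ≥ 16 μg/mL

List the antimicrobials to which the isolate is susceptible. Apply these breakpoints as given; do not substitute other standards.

Levofloxacin (0.25 μg/mL) ≤ 0.25 μg/mL → Susceptible
Nitrofurantoin (1 μg/mL) in 1–2 μg/mL → I
Ciprofloxacin (0.25 μg/mL) ≤ 2 μg/mL ⇒ susceptible
Doxycycline (1 μg/mL) in 0.5–1 μg/mL → intermediate
Daptomycin 0.5 μg/mL: ≤ 2 μg/mL → Susceptible

levofloxacin, ciprofloxacin, daptomycin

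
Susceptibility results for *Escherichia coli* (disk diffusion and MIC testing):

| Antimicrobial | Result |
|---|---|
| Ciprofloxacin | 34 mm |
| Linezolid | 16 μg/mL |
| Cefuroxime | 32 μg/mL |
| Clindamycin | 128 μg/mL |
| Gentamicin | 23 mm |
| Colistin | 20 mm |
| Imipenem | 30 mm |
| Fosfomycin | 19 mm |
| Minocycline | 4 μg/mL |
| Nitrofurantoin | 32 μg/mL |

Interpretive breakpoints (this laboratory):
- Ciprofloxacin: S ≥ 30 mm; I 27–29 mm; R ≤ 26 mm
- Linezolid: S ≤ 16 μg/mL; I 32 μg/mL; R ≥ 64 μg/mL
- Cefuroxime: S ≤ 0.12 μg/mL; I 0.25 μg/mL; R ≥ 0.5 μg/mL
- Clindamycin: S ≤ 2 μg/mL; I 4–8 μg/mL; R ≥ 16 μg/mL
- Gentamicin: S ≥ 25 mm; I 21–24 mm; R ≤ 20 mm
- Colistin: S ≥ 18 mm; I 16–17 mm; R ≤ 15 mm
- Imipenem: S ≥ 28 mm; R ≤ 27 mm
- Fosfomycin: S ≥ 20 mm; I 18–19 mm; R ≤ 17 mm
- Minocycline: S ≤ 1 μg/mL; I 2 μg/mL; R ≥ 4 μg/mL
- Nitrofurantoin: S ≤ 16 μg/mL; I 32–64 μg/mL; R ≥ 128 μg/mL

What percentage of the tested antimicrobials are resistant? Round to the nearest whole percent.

30%

Ciprofloxacin (34 mm) ≥ 30 mm → susceptible
Linezolid (16 μg/mL) ≤ 16 μg/mL → S
Cefuroxime (32 μg/mL) ≥ 0.5 μg/mL → Resistant
Clindamycin: 128 μg/mL is ≥ 16 μg/mL — Resistant
Gentamicin: 23 mm is in 21–24 mm → intermediate
Colistin (20 mm) ≥ 18 mm → S
Imipenem 30 mm: ≥ 28 mm — S
Fosfomycin: 19 mm is in 18–19 mm — I
Minocycline: 4 μg/mL is ≥ 4 μg/mL → R
Nitrofurantoin (32 μg/mL) in 32–64 μg/mL ⇒ intermediate
Resistant: 3/10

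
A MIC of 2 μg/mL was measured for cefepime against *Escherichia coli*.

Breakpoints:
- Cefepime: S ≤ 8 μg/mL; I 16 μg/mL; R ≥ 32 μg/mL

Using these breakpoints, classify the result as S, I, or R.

Cefepime: 2 μg/mL is ≤ 8 μg/mL — Susceptible

Susceptible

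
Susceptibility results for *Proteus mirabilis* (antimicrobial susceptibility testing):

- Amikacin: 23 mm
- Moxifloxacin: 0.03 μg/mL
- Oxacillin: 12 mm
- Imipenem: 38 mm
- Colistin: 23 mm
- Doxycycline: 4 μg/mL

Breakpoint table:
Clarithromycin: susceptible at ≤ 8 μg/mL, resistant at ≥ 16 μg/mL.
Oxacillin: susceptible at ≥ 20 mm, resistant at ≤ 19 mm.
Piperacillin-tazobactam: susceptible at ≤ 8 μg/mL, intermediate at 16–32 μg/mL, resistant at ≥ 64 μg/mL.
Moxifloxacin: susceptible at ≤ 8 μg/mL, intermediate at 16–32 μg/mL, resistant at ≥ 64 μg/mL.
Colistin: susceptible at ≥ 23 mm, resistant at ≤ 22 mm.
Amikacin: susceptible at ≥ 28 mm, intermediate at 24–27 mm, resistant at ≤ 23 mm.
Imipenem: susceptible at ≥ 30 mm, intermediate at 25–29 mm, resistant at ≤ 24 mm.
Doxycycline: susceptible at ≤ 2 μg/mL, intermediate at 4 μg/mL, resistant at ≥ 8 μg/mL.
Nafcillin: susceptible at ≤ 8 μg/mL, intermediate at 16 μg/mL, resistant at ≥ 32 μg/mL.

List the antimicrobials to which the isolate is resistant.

Amikacin 23 mm: ≤ 23 mm ⇒ R
Moxifloxacin (0.03 μg/mL) ≤ 8 μg/mL — Susceptible
Oxacillin (12 mm) ≤ 19 mm — resistant
Imipenem: 38 mm is ≥ 30 mm → susceptible
Colistin: 23 mm is ≥ 23 mm — susceptible
Doxycycline 4 μg/mL: = 4 μg/mL — intermediate

amikacin, oxacillin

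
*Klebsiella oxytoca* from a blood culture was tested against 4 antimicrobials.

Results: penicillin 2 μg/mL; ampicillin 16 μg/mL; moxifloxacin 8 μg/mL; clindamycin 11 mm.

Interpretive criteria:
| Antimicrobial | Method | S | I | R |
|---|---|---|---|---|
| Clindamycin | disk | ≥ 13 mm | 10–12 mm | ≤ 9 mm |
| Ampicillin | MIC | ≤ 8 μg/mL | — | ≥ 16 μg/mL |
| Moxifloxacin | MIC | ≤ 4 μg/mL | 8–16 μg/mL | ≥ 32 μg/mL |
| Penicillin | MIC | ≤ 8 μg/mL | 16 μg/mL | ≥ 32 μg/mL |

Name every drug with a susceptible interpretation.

Penicillin (2 μg/mL) ≤ 8 μg/mL ⇒ susceptible
Ampicillin: 16 μg/mL is ≥ 16 μg/mL ⇒ R
Moxifloxacin: 8 μg/mL is in 8–16 μg/mL ⇒ Intermediate
Clindamycin 11 mm: in 10–12 mm — intermediate

penicillin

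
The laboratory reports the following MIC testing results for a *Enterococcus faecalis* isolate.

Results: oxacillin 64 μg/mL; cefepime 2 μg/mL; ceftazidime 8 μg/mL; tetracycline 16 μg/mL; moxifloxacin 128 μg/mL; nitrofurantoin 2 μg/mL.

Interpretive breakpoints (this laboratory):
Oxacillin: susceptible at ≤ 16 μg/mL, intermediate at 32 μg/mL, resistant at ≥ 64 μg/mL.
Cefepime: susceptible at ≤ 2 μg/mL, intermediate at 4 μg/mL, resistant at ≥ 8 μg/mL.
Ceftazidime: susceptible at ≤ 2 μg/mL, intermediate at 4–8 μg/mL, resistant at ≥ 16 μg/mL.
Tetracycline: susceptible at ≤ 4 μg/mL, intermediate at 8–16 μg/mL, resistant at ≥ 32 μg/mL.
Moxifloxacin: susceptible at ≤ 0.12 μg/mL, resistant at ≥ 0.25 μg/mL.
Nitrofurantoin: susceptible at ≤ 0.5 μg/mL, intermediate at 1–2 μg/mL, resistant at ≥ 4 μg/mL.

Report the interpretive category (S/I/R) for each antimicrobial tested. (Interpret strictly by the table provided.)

Oxacillin 64 μg/mL: ≥ 64 μg/mL ⇒ R
Cefepime (2 μg/mL) ≤ 2 μg/mL — Susceptible
Ceftazidime 8 μg/mL: in 4–8 μg/mL — I
Tetracycline (16 μg/mL) in 8–16 μg/mL — Intermediate
Moxifloxacin (128 μg/mL) ≥ 0.25 μg/mL ⇒ R
Nitrofurantoin: 2 μg/mL is in 1–2 μg/mL → intermediate

R, S, I, I, R, I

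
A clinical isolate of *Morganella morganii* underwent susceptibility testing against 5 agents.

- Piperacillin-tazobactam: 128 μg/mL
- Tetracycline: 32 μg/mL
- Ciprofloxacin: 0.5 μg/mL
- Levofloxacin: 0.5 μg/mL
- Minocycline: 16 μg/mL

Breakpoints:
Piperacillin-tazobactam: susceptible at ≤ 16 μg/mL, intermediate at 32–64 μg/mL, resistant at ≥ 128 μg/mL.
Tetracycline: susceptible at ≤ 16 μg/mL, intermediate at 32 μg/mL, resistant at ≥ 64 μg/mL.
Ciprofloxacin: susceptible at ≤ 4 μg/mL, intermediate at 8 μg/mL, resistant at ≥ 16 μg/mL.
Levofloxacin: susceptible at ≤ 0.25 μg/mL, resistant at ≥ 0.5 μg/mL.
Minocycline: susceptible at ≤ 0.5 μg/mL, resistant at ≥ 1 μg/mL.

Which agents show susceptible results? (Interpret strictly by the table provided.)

Piperacillin-tazobactam (128 μg/mL) ≥ 128 μg/mL ⇒ R
Tetracycline 32 μg/mL: = 32 μg/mL — intermediate
Ciprofloxacin (0.5 μg/mL) ≤ 4 μg/mL → Susceptible
Levofloxacin: 0.5 μg/mL is ≥ 0.5 μg/mL — resistant
Minocycline 16 μg/mL: ≥ 1 μg/mL ⇒ resistant

ciprofloxacin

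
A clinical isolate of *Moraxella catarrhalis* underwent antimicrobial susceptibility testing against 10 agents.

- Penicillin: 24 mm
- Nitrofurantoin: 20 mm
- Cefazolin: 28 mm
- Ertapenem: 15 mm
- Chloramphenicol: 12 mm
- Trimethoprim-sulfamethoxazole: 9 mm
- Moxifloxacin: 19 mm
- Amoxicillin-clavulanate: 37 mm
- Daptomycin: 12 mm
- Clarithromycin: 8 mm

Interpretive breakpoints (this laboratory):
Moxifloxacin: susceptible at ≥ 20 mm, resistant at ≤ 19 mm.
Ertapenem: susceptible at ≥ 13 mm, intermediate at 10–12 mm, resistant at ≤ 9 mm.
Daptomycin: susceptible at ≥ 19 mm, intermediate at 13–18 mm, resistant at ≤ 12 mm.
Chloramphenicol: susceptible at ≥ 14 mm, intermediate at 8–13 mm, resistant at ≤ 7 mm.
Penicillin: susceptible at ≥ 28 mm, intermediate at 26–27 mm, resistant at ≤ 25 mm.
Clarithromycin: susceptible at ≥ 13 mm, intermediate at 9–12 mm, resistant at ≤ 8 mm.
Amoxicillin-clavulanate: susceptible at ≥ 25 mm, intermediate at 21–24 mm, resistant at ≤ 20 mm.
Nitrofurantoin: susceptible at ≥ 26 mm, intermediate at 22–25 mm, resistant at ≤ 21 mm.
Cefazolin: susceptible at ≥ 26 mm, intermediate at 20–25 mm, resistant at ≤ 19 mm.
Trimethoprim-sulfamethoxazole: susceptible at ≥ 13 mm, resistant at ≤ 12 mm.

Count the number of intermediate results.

Penicillin 24 mm: ≤ 25 mm ⇒ resistant
Nitrofurantoin: 20 mm is ≤ 21 mm — resistant
Cefazolin (28 mm) ≥ 26 mm — susceptible
Ertapenem (15 mm) ≥ 13 mm ⇒ Susceptible
Chloramphenicol: 12 mm is in 8–13 mm ⇒ intermediate
Trimethoprim-sulfamethoxazole: 9 mm is ≤ 12 mm → resistant
Moxifloxacin: 19 mm is ≤ 19 mm ⇒ Resistant
Amoxicillin-clavulanate (37 mm) ≥ 25 mm — S
Daptomycin (12 mm) ≤ 12 mm → Resistant
Clarithromycin 8 mm: ≤ 8 mm → resistant
Intermediate: 1

1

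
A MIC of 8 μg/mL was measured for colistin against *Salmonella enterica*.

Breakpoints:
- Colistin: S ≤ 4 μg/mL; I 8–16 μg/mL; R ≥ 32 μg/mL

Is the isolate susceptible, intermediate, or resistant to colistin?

I

Colistin (8 μg/mL) in 8–16 μg/mL → I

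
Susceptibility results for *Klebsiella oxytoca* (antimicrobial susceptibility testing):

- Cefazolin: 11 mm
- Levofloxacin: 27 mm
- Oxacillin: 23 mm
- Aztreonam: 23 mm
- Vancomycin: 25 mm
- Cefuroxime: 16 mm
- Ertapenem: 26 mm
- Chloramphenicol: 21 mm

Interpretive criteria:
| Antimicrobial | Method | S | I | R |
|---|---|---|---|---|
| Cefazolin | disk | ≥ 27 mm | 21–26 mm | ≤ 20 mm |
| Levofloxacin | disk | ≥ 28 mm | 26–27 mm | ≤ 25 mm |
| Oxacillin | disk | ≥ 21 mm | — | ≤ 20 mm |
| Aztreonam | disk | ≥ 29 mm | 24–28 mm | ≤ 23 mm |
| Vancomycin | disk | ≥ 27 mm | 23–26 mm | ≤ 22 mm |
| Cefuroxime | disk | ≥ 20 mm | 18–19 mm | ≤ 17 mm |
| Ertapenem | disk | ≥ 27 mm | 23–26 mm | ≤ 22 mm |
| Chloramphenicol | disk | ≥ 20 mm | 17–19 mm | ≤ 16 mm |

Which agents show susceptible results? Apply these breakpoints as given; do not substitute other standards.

oxacillin, chloramphenicol

Cefazolin 11 mm: ≤ 20 mm → Resistant
Levofloxacin (27 mm) in 26–27 mm ⇒ I
Oxacillin (23 mm) ≥ 21 mm → susceptible
Aztreonam (23 mm) ≤ 23 mm → R
Vancomycin 25 mm: in 23–26 mm — Intermediate
Cefuroxime 16 mm: ≤ 17 mm — resistant
Ertapenem: 26 mm is in 23–26 mm ⇒ I
Chloramphenicol: 21 mm is ≥ 20 mm → susceptible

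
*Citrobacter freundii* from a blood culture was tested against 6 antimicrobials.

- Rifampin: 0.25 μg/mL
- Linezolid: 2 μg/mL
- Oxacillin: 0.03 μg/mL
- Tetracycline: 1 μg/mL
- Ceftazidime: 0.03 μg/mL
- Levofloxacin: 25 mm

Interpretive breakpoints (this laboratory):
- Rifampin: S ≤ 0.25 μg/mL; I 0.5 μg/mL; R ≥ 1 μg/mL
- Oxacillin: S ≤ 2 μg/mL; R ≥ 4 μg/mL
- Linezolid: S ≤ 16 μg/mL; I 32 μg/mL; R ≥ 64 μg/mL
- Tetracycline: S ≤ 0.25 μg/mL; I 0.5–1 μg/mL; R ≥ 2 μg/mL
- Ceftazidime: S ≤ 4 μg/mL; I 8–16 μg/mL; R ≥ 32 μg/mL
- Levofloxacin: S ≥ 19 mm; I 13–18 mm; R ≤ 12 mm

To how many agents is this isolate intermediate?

1

Rifampin: 0.25 μg/mL is ≤ 0.25 μg/mL — Susceptible
Linezolid 2 μg/mL: ≤ 16 μg/mL → Susceptible
Oxacillin 0.03 μg/mL: ≤ 2 μg/mL ⇒ susceptible
Tetracycline 1 μg/mL: in 0.5–1 μg/mL — intermediate
Ceftazidime (0.03 μg/mL) ≤ 4 μg/mL → S
Levofloxacin (25 mm) ≥ 19 mm — Susceptible
Intermediate: 1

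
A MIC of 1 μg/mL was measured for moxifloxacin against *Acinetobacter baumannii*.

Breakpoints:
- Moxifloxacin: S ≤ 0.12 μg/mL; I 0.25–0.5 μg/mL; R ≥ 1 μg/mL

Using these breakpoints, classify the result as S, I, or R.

Moxifloxacin 1 μg/mL: ≥ 1 μg/mL ⇒ R

R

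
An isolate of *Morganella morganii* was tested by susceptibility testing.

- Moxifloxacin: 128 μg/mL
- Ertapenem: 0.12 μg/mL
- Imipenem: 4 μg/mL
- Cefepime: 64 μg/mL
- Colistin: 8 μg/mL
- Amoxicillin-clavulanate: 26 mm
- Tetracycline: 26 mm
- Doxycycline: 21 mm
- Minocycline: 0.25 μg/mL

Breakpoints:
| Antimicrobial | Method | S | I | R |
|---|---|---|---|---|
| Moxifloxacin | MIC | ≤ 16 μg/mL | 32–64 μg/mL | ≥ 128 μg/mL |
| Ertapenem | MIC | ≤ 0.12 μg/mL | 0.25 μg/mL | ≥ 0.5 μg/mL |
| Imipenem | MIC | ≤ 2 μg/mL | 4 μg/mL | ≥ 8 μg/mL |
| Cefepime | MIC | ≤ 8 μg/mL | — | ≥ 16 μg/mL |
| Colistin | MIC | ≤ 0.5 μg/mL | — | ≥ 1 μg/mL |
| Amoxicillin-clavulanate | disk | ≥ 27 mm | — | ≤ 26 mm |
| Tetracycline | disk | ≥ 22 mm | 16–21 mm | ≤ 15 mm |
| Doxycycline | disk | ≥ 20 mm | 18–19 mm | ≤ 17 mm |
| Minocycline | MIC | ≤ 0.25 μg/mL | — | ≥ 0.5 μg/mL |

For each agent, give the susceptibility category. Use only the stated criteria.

R, S, I, R, R, R, S, S, S

Moxifloxacin 128 μg/mL: ≥ 128 μg/mL ⇒ resistant
Ertapenem (0.12 μg/mL) ≤ 0.12 μg/mL — susceptible
Imipenem (4 μg/mL) = 4 μg/mL ⇒ intermediate
Cefepime 64 μg/mL: ≥ 16 μg/mL → Resistant
Colistin 8 μg/mL: ≥ 1 μg/mL ⇒ R
Amoxicillin-clavulanate 26 mm: ≤ 26 mm — Resistant
Tetracycline 26 mm: ≥ 22 mm — Susceptible
Doxycycline (21 mm) ≥ 20 mm → susceptible
Minocycline (0.25 μg/mL) ≤ 0.25 μg/mL → susceptible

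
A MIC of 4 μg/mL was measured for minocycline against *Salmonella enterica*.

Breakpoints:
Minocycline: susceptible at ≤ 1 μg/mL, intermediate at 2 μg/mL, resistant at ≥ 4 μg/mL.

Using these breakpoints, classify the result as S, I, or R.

Minocycline (4 μg/mL) ≥ 4 μg/mL → resistant

R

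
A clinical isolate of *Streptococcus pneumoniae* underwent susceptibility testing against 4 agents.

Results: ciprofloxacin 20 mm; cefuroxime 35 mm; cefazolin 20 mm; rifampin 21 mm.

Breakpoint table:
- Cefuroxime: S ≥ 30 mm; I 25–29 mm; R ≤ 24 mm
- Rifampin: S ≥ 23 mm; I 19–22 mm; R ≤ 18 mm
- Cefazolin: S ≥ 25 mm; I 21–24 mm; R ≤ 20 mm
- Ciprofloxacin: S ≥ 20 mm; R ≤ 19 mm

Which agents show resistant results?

cefazolin

Ciprofloxacin (20 mm) ≥ 20 mm — susceptible
Cefuroxime (35 mm) ≥ 30 mm — Susceptible
Cefazolin (20 mm) ≤ 20 mm ⇒ Resistant
Rifampin: 21 mm is in 19–22 mm — I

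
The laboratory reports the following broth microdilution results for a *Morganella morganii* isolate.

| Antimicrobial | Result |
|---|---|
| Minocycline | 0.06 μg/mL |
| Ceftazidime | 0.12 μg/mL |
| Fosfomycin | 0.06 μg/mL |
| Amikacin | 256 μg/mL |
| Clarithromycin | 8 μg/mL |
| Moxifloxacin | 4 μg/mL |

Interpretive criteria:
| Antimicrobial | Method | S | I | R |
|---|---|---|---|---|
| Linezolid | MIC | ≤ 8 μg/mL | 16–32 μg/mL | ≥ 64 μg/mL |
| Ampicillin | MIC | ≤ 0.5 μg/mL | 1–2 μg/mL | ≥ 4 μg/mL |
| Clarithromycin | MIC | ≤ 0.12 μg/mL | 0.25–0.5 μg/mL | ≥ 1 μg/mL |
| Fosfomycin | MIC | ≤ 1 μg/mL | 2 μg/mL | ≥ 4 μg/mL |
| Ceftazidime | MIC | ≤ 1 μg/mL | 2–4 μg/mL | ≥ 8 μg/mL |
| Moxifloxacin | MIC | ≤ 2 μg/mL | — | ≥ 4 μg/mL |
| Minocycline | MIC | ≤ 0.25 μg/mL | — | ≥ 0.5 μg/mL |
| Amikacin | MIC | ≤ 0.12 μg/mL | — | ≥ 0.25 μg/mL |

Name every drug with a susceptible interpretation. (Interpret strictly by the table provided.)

minocycline, ceftazidime, fosfomycin

Minocycline 0.06 μg/mL: ≤ 0.25 μg/mL → Susceptible
Ceftazidime (0.12 μg/mL) ≤ 1 μg/mL ⇒ Susceptible
Fosfomycin: 0.06 μg/mL is ≤ 1 μg/mL ⇒ Susceptible
Amikacin 256 μg/mL: ≥ 0.25 μg/mL → Resistant
Clarithromycin (8 μg/mL) ≥ 1 μg/mL — R
Moxifloxacin: 4 μg/mL is ≥ 4 μg/mL → R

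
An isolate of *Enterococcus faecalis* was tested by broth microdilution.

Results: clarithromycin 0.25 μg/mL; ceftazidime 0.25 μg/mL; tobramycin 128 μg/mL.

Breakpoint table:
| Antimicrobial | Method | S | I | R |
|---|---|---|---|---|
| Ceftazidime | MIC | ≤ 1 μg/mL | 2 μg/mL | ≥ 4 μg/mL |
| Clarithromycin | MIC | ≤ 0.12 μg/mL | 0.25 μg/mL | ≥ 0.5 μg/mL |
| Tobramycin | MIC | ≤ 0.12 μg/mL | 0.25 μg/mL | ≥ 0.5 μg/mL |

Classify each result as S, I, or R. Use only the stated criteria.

Clarithromycin (0.25 μg/mL) = 0.25 μg/mL ⇒ I
Ceftazidime: 0.25 μg/mL is ≤ 1 μg/mL → susceptible
Tobramycin 128 μg/mL: ≥ 0.5 μg/mL — Resistant

I, S, R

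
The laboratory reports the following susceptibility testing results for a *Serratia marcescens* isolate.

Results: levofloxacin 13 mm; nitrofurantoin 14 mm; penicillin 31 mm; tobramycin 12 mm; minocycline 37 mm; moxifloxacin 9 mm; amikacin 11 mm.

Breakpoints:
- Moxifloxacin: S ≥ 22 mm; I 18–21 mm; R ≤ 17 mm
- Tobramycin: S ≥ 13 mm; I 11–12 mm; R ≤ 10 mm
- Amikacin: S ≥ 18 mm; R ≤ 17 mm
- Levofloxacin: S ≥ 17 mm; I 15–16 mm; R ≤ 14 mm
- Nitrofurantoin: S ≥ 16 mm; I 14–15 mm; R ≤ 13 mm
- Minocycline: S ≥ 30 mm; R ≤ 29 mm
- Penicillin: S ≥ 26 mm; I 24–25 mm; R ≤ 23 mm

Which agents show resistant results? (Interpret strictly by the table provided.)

levofloxacin, moxifloxacin, amikacin

Levofloxacin (13 mm) ≤ 14 mm ⇒ Resistant
Nitrofurantoin 14 mm: in 14–15 mm → Intermediate
Penicillin 31 mm: ≥ 26 mm → Susceptible
Tobramycin 12 mm: in 11–12 mm ⇒ intermediate
Minocycline (37 mm) ≥ 30 mm → susceptible
Moxifloxacin 9 mm: ≤ 17 mm — Resistant
Amikacin: 11 mm is ≤ 17 mm → R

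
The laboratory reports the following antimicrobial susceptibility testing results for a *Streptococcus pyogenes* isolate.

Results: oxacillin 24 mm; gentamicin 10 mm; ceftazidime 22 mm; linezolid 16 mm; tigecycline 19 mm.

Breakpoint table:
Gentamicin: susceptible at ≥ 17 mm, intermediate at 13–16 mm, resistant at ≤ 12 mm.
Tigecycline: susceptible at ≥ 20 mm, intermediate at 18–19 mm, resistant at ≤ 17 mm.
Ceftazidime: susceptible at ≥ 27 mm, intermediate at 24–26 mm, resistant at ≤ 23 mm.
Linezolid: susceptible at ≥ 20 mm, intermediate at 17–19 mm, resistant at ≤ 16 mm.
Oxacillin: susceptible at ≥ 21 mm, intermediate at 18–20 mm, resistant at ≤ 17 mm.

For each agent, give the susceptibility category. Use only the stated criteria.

S, R, R, R, I

Oxacillin: 24 mm is ≥ 21 mm ⇒ susceptible
Gentamicin (10 mm) ≤ 12 mm — Resistant
Ceftazidime 22 mm: ≤ 23 mm — Resistant
Linezolid 16 mm: ≤ 16 mm → R
Tigecycline: 19 mm is in 18–19 mm — Intermediate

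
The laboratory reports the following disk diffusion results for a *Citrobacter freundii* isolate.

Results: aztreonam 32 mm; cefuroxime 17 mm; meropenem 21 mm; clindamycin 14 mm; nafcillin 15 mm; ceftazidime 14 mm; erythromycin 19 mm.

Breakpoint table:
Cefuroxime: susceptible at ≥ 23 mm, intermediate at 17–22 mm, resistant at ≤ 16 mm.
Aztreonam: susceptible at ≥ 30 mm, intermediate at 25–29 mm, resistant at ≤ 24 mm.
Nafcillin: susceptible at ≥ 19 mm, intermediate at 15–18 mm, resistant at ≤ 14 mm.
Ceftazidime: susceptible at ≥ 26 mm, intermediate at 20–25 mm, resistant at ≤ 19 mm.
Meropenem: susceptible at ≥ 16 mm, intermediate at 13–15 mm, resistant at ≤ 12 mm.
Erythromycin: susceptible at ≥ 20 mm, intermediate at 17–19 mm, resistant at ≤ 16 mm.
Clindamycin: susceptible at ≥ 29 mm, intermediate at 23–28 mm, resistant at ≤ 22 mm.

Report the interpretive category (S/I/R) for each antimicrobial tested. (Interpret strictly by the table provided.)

S, I, S, R, I, R, I

Aztreonam (32 mm) ≥ 30 mm — S
Cefuroxime: 17 mm is in 17–22 mm → I
Meropenem (21 mm) ≥ 16 mm — Susceptible
Clindamycin 14 mm: ≤ 22 mm — R
Nafcillin 15 mm: in 15–18 mm ⇒ intermediate
Ceftazidime 14 mm: ≤ 19 mm — Resistant
Erythromycin (19 mm) in 17–19 mm ⇒ I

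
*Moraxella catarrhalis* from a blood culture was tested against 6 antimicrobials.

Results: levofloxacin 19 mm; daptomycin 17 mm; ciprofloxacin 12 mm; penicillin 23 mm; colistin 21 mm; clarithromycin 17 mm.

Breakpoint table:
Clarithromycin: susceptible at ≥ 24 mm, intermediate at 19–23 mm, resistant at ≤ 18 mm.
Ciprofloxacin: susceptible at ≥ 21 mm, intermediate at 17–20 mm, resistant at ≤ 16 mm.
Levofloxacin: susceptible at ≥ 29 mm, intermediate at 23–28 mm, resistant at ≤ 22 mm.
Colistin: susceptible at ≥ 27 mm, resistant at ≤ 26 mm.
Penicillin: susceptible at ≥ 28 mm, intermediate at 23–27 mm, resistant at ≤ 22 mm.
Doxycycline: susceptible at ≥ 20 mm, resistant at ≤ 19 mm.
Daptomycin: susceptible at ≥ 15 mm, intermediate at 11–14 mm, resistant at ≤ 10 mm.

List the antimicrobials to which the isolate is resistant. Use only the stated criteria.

levofloxacin, ciprofloxacin, colistin, clarithromycin

Levofloxacin: 19 mm is ≤ 22 mm → Resistant
Daptomycin 17 mm: ≥ 15 mm → Susceptible
Ciprofloxacin: 12 mm is ≤ 16 mm ⇒ Resistant
Penicillin: 23 mm is in 23–27 mm → I
Colistin: 21 mm is ≤ 26 mm ⇒ Resistant
Clarithromycin 17 mm: ≤ 18 mm → resistant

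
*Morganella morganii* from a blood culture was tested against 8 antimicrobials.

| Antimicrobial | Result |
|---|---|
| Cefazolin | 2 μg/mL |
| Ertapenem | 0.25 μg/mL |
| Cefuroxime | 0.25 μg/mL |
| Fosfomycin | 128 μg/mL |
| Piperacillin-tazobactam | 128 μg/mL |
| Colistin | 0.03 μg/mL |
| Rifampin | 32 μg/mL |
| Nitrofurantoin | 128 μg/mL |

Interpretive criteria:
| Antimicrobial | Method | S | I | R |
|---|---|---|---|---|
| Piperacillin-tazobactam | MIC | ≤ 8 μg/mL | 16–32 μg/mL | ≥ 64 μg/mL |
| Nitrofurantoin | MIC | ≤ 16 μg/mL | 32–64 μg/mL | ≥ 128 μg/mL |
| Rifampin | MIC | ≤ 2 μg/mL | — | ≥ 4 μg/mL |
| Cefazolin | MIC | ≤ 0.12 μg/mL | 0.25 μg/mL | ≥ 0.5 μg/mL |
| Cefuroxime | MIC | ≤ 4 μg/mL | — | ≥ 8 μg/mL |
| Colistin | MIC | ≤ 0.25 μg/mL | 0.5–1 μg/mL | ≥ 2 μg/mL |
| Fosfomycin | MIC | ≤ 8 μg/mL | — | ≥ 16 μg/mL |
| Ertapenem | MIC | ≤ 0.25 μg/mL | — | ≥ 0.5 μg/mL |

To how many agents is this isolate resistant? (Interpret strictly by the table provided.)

5

Cefazolin (2 μg/mL) ≥ 0.5 μg/mL ⇒ R
Ertapenem 0.25 μg/mL: ≤ 0.25 μg/mL → susceptible
Cefuroxime: 0.25 μg/mL is ≤ 4 μg/mL — Susceptible
Fosfomycin 128 μg/mL: ≥ 16 μg/mL → Resistant
Piperacillin-tazobactam 128 μg/mL: ≥ 64 μg/mL → R
Colistin: 0.03 μg/mL is ≤ 0.25 μg/mL — S
Rifampin: 32 μg/mL is ≥ 4 μg/mL → R
Nitrofurantoin (128 μg/mL) ≥ 128 μg/mL — Resistant
Resistant: 5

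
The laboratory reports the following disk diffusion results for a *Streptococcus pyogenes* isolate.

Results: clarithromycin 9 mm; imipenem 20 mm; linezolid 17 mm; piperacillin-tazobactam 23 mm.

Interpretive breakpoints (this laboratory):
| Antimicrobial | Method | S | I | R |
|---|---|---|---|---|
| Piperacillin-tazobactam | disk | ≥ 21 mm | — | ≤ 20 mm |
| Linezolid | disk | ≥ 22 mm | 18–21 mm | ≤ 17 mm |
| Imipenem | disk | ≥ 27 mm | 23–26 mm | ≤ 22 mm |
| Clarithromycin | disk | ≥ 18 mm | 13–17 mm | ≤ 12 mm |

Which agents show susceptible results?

Clarithromycin (9 mm) ≤ 12 mm ⇒ resistant
Imipenem (20 mm) ≤ 22 mm → Resistant
Linezolid (17 mm) ≤ 17 mm — R
Piperacillin-tazobactam (23 mm) ≥ 21 mm → S

piperacillin-tazobactam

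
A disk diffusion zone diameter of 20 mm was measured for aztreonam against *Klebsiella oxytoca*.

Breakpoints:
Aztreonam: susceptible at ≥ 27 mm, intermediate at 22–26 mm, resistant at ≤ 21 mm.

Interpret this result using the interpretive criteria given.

Aztreonam 20 mm: ≤ 21 mm ⇒ resistant

R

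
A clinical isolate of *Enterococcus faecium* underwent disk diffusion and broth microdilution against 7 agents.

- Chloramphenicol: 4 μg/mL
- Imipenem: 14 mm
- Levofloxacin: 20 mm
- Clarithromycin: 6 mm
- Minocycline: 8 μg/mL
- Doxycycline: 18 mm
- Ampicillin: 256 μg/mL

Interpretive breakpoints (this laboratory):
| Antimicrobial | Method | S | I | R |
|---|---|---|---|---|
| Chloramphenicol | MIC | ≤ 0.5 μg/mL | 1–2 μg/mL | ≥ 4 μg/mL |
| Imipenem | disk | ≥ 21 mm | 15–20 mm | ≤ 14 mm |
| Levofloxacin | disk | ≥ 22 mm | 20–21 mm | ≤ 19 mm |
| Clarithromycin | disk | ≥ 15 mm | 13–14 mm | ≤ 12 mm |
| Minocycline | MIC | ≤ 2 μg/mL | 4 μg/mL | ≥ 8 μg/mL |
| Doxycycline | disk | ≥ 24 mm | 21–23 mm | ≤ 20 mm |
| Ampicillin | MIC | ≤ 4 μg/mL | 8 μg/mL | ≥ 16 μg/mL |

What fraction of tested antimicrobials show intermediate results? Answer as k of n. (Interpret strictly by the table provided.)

1 of 7

Chloramphenicol 4 μg/mL: ≥ 4 μg/mL — R
Imipenem (14 mm) ≤ 14 mm ⇒ Resistant
Levofloxacin: 20 mm is in 20–21 mm — I
Clarithromycin: 6 mm is ≤ 12 mm → R
Minocycline: 8 μg/mL is ≥ 8 μg/mL — Resistant
Doxycycline (18 mm) ≤ 20 mm — resistant
Ampicillin (256 μg/mL) ≥ 16 μg/mL ⇒ Resistant
Intermediate: 1/7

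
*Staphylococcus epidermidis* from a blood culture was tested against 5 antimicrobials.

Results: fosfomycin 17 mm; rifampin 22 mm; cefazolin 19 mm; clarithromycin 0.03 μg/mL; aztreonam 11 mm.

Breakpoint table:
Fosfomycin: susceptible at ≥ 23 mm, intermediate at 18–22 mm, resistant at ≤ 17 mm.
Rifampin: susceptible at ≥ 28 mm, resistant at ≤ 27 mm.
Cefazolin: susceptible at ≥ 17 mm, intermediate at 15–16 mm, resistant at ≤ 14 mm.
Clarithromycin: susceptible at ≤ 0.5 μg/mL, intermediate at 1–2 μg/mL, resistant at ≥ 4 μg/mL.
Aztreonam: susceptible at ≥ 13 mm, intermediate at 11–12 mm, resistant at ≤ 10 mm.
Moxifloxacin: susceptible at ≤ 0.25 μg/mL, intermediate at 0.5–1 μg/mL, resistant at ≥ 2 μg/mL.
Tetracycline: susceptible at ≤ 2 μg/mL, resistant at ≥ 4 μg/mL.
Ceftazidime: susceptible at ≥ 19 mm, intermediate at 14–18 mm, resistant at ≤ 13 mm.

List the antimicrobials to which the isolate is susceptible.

cefazolin, clarithromycin

Fosfomycin 17 mm: ≤ 17 mm ⇒ R
Rifampin: 22 mm is ≤ 27 mm → Resistant
Cefazolin (19 mm) ≥ 17 mm → susceptible
Clarithromycin (0.03 μg/mL) ≤ 0.5 μg/mL ⇒ S
Aztreonam 11 mm: in 11–12 mm ⇒ I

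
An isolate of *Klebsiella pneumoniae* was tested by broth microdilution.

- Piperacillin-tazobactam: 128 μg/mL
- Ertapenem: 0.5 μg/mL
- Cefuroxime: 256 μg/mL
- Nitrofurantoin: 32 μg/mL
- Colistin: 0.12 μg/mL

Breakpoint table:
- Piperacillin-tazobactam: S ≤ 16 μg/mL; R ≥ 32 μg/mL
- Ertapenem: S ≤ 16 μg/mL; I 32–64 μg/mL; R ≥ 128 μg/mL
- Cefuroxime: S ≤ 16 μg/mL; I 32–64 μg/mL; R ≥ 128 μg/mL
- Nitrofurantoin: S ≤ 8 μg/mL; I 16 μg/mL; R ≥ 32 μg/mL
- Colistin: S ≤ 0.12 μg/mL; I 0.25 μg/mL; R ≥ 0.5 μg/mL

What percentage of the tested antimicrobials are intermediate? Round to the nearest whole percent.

0%

Piperacillin-tazobactam 128 μg/mL: ≥ 32 μg/mL → resistant
Ertapenem 0.5 μg/mL: ≤ 16 μg/mL ⇒ S
Cefuroxime 256 μg/mL: ≥ 128 μg/mL — resistant
Nitrofurantoin 32 μg/mL: ≥ 32 μg/mL ⇒ resistant
Colistin (0.12 μg/mL) ≤ 0.12 μg/mL → susceptible
Intermediate: 0/5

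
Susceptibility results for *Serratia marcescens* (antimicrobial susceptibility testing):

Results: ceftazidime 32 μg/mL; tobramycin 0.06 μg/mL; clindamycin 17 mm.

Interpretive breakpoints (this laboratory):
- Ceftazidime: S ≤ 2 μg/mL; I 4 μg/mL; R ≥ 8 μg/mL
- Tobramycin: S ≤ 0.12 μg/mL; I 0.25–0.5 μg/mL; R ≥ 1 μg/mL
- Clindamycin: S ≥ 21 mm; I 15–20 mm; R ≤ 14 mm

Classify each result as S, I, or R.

Ceftazidime 32 μg/mL: ≥ 8 μg/mL → R
Tobramycin: 0.06 μg/mL is ≤ 0.12 μg/mL — Susceptible
Clindamycin 17 mm: in 15–20 mm → Intermediate

R, S, I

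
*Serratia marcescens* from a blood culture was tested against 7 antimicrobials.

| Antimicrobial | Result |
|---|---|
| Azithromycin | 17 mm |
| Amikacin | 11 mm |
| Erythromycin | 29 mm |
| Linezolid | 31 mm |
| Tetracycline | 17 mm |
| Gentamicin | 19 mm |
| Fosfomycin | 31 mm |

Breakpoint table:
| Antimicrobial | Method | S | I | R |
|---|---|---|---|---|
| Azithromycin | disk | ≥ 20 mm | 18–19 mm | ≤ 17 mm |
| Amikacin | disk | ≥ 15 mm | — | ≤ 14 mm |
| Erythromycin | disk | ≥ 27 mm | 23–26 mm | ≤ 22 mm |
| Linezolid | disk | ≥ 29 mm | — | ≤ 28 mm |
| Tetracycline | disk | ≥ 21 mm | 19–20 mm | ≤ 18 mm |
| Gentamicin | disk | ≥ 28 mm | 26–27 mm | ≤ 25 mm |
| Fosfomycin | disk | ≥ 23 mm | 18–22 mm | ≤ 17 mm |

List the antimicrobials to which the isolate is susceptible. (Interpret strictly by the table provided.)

Azithromycin 17 mm: ≤ 17 mm — Resistant
Amikacin: 11 mm is ≤ 14 mm → resistant
Erythromycin 29 mm: ≥ 27 mm ⇒ S
Linezolid (31 mm) ≥ 29 mm — susceptible
Tetracycline 17 mm: ≤ 18 mm → Resistant
Gentamicin: 19 mm is ≤ 25 mm ⇒ R
Fosfomycin 31 mm: ≥ 23 mm — susceptible

erythromycin, linezolid, fosfomycin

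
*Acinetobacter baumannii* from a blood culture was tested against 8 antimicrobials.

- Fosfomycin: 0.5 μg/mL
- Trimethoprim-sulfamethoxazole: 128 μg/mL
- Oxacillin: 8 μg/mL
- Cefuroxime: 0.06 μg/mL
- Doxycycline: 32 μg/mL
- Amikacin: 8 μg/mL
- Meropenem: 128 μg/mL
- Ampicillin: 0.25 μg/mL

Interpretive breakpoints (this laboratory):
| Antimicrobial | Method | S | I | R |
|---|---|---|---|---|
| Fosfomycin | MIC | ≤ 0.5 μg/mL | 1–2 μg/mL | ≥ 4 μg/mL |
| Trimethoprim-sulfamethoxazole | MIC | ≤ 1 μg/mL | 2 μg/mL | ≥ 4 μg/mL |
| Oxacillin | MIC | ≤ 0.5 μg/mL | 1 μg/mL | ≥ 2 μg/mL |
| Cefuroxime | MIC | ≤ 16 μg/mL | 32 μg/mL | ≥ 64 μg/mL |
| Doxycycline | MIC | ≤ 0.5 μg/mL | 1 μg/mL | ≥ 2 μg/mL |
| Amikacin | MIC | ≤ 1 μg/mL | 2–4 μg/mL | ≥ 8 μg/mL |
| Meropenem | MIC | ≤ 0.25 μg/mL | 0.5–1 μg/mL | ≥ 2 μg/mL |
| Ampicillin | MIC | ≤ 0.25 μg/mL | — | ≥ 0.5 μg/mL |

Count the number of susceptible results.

3

Fosfomycin 0.5 μg/mL: ≤ 0.5 μg/mL ⇒ susceptible
Trimethoprim-sulfamethoxazole 128 μg/mL: ≥ 4 μg/mL ⇒ R
Oxacillin (8 μg/mL) ≥ 2 μg/mL — resistant
Cefuroxime: 0.06 μg/mL is ≤ 16 μg/mL — susceptible
Doxycycline (32 μg/mL) ≥ 2 μg/mL → resistant
Amikacin: 8 μg/mL is ≥ 8 μg/mL ⇒ R
Meropenem: 128 μg/mL is ≥ 2 μg/mL → Resistant
Ampicillin 0.25 μg/mL: ≤ 0.25 μg/mL ⇒ susceptible
Susceptible: 3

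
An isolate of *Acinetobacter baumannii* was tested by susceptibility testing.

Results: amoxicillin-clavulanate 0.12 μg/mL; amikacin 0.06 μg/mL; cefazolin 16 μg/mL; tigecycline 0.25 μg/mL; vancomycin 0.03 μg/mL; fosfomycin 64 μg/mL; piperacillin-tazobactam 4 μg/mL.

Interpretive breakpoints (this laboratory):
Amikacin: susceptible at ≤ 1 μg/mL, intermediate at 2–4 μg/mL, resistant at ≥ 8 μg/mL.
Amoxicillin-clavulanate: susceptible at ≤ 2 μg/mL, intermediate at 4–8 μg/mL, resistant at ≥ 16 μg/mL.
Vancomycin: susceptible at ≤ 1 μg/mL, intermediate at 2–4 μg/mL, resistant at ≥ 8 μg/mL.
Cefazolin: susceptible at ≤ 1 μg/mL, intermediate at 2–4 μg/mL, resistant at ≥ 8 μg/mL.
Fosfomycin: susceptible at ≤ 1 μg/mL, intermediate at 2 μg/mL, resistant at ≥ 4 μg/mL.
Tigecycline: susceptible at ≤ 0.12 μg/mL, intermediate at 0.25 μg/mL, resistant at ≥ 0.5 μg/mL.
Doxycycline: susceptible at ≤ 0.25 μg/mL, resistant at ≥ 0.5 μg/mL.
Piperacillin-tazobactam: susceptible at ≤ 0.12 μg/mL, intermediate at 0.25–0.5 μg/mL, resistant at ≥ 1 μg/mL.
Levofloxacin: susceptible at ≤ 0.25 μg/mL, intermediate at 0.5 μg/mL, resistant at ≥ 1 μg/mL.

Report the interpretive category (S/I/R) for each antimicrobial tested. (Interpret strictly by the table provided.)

Amoxicillin-clavulanate 0.12 μg/mL: ≤ 2 μg/mL — S
Amikacin 0.06 μg/mL: ≤ 1 μg/mL — Susceptible
Cefazolin: 16 μg/mL is ≥ 8 μg/mL — resistant
Tigecycline: 0.25 μg/mL is = 0.25 μg/mL — I
Vancomycin 0.03 μg/mL: ≤ 1 μg/mL — Susceptible
Fosfomycin: 64 μg/mL is ≥ 4 μg/mL ⇒ resistant
Piperacillin-tazobactam 4 μg/mL: ≥ 1 μg/mL ⇒ R

S, S, R, I, S, R, R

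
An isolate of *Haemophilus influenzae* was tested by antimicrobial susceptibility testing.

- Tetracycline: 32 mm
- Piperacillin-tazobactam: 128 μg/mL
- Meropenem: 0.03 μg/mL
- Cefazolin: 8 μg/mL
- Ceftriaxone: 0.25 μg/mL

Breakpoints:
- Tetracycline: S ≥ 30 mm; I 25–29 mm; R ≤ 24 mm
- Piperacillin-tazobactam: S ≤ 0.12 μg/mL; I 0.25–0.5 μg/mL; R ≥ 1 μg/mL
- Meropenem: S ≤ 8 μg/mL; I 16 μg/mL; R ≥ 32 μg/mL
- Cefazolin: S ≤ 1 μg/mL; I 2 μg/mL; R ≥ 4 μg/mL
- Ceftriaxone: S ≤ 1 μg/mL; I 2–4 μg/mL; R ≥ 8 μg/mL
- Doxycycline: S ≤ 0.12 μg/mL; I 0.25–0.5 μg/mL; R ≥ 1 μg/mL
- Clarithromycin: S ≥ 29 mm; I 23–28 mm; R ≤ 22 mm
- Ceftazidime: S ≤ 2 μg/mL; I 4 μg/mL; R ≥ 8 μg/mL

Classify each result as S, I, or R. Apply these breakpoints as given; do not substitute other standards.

Tetracycline (32 mm) ≥ 30 mm — Susceptible
Piperacillin-tazobactam 128 μg/mL: ≥ 1 μg/mL — R
Meropenem: 0.03 μg/mL is ≤ 8 μg/mL — Susceptible
Cefazolin (8 μg/mL) ≥ 4 μg/mL ⇒ Resistant
Ceftriaxone (0.25 μg/mL) ≤ 1 μg/mL ⇒ Susceptible

S, R, S, R, S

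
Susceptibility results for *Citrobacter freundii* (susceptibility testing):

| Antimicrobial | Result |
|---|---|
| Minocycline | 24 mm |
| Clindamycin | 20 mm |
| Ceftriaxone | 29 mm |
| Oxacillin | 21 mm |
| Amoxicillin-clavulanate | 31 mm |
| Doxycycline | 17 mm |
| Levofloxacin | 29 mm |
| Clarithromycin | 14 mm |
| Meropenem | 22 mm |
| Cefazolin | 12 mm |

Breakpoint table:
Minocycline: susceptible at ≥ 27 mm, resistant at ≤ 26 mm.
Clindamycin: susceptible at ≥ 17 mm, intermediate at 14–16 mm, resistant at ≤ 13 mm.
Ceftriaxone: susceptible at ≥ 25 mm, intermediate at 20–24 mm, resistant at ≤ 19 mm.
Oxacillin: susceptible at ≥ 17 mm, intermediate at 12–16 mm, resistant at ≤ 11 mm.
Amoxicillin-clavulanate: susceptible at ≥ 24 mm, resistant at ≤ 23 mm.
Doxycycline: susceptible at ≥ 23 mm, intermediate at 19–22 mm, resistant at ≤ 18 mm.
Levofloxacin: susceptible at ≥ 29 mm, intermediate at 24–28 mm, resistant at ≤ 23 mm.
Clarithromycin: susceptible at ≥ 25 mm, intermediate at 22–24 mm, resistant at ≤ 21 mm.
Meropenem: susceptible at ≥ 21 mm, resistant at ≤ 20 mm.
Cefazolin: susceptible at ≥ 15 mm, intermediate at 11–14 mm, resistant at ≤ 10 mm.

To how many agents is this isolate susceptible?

6

Minocycline: 24 mm is ≤ 26 mm — resistant
Clindamycin (20 mm) ≥ 17 mm → Susceptible
Ceftriaxone (29 mm) ≥ 25 mm ⇒ S
Oxacillin (21 mm) ≥ 17 mm ⇒ S
Amoxicillin-clavulanate 31 mm: ≥ 24 mm — Susceptible
Doxycycline: 17 mm is ≤ 18 mm ⇒ Resistant
Levofloxacin: 29 mm is ≥ 29 mm — S
Clarithromycin (14 mm) ≤ 21 mm ⇒ R
Meropenem: 22 mm is ≥ 21 mm — susceptible
Cefazolin 12 mm: in 11–14 mm → I
Susceptible: 6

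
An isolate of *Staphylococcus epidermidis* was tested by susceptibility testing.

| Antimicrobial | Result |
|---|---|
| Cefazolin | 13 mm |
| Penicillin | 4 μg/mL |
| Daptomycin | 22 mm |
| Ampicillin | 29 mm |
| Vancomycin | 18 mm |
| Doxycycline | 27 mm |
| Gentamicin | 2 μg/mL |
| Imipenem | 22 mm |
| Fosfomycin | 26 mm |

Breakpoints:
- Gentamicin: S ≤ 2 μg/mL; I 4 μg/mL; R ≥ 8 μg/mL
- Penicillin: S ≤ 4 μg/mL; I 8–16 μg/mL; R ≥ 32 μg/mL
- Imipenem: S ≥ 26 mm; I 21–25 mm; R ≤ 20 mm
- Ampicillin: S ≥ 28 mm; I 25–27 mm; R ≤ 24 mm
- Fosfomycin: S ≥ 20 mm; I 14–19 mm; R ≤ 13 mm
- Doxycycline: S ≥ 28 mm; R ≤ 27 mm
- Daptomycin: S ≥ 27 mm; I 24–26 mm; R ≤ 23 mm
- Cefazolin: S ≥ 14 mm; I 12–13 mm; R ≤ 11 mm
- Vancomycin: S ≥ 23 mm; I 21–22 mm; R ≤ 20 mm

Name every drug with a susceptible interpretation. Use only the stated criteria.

Cefazolin 13 mm: in 12–13 mm → I
Penicillin (4 μg/mL) ≤ 4 μg/mL — susceptible
Daptomycin (22 mm) ≤ 23 mm → Resistant
Ampicillin: 29 mm is ≥ 28 mm ⇒ susceptible
Vancomycin 18 mm: ≤ 20 mm — R
Doxycycline (27 mm) ≤ 27 mm — R
Gentamicin (2 μg/mL) ≤ 2 μg/mL → susceptible
Imipenem (22 mm) in 21–25 mm — intermediate
Fosfomycin (26 mm) ≥ 20 mm — Susceptible

penicillin, ampicillin, gentamicin, fosfomycin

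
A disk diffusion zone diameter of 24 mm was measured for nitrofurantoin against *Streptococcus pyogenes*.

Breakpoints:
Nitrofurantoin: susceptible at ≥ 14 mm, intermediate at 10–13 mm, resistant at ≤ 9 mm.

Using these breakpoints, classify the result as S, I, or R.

Nitrofurantoin (24 mm) ≥ 14 mm ⇒ susceptible

S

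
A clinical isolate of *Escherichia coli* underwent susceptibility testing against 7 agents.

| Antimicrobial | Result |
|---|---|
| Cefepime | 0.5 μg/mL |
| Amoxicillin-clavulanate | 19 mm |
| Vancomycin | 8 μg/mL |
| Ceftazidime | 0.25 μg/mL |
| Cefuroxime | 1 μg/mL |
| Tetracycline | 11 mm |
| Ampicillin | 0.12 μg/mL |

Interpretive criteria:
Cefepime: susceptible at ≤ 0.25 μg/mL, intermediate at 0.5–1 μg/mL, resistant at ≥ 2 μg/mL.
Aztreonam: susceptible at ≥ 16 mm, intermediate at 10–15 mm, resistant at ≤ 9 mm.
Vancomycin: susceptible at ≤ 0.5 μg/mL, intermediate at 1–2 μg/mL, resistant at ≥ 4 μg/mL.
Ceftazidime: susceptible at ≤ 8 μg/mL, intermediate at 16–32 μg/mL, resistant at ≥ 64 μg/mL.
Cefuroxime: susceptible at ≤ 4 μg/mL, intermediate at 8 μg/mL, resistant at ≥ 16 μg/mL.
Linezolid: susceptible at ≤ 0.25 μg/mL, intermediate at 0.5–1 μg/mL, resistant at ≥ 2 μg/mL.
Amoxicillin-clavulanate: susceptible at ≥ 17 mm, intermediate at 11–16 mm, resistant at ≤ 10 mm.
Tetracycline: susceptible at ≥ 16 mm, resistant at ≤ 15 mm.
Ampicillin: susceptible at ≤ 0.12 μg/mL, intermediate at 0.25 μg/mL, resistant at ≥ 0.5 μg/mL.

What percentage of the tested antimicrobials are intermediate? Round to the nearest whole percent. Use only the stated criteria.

14%

Cefepime: 0.5 μg/mL is in 0.5–1 μg/mL ⇒ intermediate
Amoxicillin-clavulanate: 19 mm is ≥ 17 mm — S
Vancomycin: 8 μg/mL is ≥ 4 μg/mL → resistant
Ceftazidime: 0.25 μg/mL is ≤ 8 μg/mL → Susceptible
Cefuroxime (1 μg/mL) ≤ 4 μg/mL → susceptible
Tetracycline: 11 mm is ≤ 15 mm — resistant
Ampicillin (0.12 μg/mL) ≤ 0.12 μg/mL — S
Intermediate: 1/7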